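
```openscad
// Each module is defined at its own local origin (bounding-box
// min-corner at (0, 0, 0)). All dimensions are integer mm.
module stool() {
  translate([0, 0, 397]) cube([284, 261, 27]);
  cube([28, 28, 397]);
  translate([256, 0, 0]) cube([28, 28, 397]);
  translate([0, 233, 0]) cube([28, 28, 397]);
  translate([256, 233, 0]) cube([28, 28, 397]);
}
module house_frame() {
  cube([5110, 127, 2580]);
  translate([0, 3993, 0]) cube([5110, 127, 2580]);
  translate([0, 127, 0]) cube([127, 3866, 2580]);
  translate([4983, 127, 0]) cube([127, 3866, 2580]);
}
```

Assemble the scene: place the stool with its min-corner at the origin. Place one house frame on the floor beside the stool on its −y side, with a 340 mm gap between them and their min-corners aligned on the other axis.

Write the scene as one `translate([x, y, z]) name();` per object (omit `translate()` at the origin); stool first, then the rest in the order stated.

stool();
translate([0, -4460, 0]) house_frame();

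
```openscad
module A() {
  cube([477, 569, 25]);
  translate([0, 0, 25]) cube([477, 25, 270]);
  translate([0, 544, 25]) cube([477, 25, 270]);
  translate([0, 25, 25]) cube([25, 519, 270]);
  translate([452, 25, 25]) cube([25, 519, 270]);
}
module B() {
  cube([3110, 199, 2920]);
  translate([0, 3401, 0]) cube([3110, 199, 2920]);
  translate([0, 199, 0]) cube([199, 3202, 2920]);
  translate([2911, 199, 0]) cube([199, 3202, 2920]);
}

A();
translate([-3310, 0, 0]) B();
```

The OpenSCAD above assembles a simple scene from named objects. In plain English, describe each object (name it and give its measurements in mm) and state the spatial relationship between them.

A is an open-topped rectangular box: outside dimensions 477×569×295 mm, with a uniform wall and base thickness of 25 mm. The base is a full 477×569 slab on the floor; four walls sit on top of the base. The front and back walls (the −y and +y sides) span the full width; the two side walls fit between them.

B is a box-shaped house frame (walls only): outside footprint 3110×3600 mm, wall height 2920 mm, wall thickness 199 mm. The two y-facing walls run the full x-width; the two x-facing walls fit between the inner faces of the y-facing walls.

The house frame is on the floor beside the open box on its −x side.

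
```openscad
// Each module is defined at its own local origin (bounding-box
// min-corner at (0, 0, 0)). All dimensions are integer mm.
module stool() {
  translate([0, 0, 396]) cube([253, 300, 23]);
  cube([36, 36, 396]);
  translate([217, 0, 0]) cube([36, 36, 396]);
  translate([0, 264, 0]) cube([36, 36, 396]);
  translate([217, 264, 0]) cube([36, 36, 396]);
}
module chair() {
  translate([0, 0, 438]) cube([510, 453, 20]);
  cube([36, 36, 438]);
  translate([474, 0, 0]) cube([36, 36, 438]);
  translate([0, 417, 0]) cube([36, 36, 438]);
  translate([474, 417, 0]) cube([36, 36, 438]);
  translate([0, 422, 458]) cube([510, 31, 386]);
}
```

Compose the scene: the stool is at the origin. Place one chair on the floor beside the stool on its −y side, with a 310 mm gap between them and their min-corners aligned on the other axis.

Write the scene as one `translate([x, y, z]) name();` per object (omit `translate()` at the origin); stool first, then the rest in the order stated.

stool();
translate([0, -763, 0]) chair();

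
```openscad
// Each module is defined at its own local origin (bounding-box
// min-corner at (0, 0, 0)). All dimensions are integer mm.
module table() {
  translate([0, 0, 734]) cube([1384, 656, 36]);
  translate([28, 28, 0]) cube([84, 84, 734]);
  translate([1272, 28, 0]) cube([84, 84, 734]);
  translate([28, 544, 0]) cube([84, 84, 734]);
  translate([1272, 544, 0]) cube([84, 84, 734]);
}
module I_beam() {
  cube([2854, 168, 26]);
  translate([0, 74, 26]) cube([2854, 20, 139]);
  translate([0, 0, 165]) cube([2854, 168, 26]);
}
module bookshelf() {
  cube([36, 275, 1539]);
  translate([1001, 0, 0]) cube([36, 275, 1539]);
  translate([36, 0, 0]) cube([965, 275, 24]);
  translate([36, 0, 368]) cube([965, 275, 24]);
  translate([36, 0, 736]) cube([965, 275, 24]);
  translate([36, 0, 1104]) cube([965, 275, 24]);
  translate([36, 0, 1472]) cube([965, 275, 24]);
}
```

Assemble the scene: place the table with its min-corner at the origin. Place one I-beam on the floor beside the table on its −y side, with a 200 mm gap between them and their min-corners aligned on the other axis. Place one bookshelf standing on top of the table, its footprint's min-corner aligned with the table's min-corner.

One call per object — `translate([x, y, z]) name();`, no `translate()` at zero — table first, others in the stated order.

table();
translate([0, -368, 0]) I_beam();
translate([0, 0, 770]) bookshelf();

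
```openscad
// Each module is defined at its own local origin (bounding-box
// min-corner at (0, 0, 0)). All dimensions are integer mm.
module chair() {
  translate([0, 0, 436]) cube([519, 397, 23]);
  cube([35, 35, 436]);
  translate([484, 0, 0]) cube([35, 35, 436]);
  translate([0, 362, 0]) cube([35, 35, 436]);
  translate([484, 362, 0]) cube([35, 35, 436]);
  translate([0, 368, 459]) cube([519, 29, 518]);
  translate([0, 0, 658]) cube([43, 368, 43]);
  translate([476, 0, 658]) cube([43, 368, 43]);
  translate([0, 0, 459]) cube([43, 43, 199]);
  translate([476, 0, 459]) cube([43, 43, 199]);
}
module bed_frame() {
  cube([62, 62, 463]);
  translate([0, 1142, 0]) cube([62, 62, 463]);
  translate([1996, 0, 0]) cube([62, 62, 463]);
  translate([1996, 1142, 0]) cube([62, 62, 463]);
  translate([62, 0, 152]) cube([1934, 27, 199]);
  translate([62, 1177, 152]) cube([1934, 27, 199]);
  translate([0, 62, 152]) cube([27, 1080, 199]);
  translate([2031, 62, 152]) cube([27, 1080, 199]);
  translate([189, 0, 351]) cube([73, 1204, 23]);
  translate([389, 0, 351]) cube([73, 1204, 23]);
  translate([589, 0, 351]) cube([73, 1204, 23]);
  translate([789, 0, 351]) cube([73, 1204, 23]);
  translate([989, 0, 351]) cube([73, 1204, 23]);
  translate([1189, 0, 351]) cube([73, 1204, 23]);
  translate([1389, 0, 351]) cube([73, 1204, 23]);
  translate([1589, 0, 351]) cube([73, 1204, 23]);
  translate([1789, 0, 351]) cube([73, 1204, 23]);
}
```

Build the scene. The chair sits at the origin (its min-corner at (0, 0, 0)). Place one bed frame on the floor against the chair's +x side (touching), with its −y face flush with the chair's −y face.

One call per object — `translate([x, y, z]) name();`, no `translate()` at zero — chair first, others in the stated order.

chair();
translate([519, 0, 0]) bed_frame();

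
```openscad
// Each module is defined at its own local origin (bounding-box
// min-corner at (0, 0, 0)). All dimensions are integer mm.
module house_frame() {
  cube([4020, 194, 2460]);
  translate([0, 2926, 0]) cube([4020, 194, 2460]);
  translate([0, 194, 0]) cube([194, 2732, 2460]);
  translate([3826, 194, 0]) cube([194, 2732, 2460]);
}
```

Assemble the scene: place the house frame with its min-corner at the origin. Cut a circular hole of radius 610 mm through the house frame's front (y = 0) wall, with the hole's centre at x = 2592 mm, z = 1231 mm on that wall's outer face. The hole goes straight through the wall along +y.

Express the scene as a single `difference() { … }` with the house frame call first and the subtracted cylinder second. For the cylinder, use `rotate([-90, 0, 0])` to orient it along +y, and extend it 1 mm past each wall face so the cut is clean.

difference() {
  house_frame();
  translate([2592, -1, 1231]) rotate([-90, 0, 0]) cylinder(h = 196, r = 610);
}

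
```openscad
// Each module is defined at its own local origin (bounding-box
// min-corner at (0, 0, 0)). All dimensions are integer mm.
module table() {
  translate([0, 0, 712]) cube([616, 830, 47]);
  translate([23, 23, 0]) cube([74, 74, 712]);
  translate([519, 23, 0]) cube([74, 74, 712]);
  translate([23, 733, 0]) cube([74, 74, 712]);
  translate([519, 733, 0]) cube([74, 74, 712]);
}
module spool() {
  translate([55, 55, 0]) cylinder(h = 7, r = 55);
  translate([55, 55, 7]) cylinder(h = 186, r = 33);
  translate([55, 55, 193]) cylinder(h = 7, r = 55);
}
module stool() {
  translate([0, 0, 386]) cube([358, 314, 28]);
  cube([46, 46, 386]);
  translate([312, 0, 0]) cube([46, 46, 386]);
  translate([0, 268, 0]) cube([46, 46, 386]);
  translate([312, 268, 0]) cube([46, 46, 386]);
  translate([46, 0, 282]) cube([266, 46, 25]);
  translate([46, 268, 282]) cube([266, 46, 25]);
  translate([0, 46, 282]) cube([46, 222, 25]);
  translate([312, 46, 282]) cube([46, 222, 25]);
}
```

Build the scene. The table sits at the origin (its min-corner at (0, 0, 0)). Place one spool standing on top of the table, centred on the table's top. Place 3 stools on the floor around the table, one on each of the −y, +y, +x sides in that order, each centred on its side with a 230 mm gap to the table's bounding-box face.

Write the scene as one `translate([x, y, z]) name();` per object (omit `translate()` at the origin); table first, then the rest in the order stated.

table();
translate([253, 360, 759]) spool();
translate([129, -544, 0]) stool();
translate([129, 1060, 0]) stool();
translate([846, 258, 0]) stool();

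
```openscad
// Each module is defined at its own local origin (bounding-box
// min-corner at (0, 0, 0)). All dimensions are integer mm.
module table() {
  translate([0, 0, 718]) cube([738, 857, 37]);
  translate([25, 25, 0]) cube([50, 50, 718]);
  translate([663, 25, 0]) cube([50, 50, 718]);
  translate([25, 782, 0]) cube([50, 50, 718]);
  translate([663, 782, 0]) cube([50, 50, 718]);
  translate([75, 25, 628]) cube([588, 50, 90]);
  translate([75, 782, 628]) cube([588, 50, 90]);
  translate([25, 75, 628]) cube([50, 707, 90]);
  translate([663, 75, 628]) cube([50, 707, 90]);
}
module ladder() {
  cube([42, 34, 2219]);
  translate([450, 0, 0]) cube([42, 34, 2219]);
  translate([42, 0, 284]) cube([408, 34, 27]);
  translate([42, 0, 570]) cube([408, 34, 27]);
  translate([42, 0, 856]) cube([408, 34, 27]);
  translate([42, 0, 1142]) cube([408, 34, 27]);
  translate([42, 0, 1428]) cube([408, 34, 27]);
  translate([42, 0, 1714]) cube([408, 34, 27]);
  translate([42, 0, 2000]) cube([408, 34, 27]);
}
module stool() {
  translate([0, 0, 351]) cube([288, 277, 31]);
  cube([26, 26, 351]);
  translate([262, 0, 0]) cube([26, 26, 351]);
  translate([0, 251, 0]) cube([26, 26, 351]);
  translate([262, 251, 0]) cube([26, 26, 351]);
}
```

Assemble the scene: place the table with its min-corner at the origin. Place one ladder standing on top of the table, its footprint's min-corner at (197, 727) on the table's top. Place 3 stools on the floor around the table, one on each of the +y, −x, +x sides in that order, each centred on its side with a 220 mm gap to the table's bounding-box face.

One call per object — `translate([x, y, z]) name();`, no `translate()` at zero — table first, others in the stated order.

table();
translate([197, 727, 755]) ladder();
translate([225, 1077, 0]) stool();
translate([-508, 290, 0]) stool();
translate([958, 290, 0]) stool();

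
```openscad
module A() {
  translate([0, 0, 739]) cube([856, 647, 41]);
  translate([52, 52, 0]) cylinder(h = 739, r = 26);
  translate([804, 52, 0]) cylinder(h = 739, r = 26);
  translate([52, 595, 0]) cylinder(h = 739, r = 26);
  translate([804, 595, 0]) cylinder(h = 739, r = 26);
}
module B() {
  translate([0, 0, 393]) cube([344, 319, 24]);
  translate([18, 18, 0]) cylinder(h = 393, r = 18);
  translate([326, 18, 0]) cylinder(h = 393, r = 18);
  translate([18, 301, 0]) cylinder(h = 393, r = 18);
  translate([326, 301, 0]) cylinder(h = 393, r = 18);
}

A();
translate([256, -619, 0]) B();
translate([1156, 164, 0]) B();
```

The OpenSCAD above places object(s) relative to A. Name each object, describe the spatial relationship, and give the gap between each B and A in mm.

A is a table. B is a stool. Two stools sit around the table at the −y, +x sides. The gap between each stool and the table is 300 mm.

Each stool's nearest face is 300 mm from the table's bounding box.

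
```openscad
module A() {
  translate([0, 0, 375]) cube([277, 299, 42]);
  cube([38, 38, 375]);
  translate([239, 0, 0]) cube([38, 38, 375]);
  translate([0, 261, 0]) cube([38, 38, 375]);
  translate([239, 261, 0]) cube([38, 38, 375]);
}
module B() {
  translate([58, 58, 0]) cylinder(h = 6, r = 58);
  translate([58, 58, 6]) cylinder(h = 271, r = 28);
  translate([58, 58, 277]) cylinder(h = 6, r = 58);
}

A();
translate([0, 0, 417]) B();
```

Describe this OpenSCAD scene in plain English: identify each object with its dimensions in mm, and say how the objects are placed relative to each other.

A is a simple wooden stool: a rectangular seat 277 mm (x) by 299 mm (y), 42 mm thick, top face at z = 417 mm, on four square legs, each 38×38 mm in cross-section. The legs rest on z = 0, each flush with a corner of the seat.

B is a spool: two coaxial disc flanges of radius 58 mm and thickness 6 mm, joined by a core cylinder of radius 28 mm and height 271 mm. The lower flange rests on z = 0 and the three cylinders share a vertical axis.

The spool is on top of the stool.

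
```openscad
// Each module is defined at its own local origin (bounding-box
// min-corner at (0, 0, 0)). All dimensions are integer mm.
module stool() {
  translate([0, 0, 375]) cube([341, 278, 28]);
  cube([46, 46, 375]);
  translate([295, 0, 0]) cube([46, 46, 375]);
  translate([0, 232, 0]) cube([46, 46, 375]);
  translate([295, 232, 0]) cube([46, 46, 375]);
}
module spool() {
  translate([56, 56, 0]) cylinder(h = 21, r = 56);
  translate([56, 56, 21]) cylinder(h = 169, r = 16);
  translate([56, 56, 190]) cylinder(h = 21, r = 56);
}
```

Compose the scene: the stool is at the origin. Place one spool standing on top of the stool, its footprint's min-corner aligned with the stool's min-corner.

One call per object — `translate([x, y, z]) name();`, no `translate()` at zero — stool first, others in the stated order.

stool();
translate([0, 0, 403]) spool();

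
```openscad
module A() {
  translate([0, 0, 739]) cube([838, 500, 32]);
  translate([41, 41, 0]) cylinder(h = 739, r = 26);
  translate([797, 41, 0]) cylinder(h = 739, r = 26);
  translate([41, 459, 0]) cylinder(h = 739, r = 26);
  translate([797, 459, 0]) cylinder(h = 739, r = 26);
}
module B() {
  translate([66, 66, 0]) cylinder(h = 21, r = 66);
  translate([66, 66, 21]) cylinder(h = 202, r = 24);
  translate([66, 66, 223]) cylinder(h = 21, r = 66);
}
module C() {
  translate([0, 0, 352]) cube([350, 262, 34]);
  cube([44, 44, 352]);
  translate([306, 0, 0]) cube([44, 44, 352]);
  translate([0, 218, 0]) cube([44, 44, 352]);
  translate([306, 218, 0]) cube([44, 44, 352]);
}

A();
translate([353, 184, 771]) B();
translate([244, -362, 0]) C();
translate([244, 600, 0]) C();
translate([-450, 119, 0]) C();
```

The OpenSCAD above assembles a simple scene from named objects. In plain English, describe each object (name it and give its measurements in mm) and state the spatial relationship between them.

A is a rectangular dining table. The top is 838×500×32 mm with its upper surface at z = 771 mm. It stands on four round legs of 52 mm diameter, each leg's bounding box inset 15 mm from the nearest pair of top edges, running from the floor to the underside of the top.

B is a spool: two coaxial disc flanges of radius 66 mm and thickness 21 mm, joined by a core cylinder of radius 24 mm and height 202 mm. The lower flange rests on z = 0 and the three cylinders share a vertical axis.

C is a four-legged stool. The seat is 350×262 mm, 34 mm thick, top at z = 386 mm. It stands on four square legs, each 44×44 mm in cross-section, from z = 0 to the seat underside, each flush with a corner of the seat.

The spool is on top of the table, centred. Three stools sit around the table at the −y, +y, −x sides.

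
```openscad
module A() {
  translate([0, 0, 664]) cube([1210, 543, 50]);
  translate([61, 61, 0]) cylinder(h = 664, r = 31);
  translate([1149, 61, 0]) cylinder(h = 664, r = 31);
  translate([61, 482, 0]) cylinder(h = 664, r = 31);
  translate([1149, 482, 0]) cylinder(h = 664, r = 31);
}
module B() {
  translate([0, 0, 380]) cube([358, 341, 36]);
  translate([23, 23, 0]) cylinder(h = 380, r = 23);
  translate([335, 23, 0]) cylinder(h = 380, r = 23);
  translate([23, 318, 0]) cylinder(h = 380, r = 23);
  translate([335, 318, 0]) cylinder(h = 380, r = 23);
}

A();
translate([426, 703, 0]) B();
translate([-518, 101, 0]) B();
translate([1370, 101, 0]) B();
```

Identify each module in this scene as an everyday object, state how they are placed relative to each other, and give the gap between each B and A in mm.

Each stool's nearest face is 160 mm from the table's bounding box.

A is a table. B is a stool. Three stools sit around the table at the +y, −x, +x sides. The gap between each stool and the table is 160 mm.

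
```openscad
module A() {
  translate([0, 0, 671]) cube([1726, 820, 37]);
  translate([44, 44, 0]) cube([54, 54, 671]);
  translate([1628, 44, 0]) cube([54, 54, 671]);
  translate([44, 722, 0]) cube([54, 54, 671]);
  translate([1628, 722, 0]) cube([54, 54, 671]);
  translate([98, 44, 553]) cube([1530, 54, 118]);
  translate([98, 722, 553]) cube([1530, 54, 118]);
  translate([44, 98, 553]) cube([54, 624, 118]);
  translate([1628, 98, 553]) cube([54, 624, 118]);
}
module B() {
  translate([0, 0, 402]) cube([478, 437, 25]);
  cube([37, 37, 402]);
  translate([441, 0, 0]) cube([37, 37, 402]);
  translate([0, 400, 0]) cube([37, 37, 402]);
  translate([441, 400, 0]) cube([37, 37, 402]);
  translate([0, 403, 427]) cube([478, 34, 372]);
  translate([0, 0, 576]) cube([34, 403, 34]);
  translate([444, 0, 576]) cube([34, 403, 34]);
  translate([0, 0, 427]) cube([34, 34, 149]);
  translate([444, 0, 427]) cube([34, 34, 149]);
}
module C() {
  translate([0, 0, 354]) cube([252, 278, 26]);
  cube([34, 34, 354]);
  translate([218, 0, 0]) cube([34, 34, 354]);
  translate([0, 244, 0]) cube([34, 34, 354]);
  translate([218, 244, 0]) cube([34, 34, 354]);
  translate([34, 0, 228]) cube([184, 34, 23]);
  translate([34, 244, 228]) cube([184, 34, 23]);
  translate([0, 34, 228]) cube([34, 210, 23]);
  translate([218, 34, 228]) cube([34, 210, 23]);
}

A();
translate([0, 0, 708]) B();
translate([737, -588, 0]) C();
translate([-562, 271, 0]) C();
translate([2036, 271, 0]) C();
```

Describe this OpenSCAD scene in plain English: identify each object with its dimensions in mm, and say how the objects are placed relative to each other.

A is a table: top 1726 mm (x) × 820 mm (y), 37 mm thick, upper face at z = 708 mm, on four 54×54 mm square legs, each inset 44 mm from the nearest pair of top edges, running from z = 0 to the bottom of the top. Four apron rails, 54 mm thick and 118 mm tall, run between adjacent legs with their top edges flush with the underside of the top and their outer faces flush with the legs' outer faces.

B is a chair: 478×437 mm seat, 25 mm thick, top at z = 427 mm, on four 37 mm square corner legs flush with the seat edges. A 34 mm thick backrest slab spans the full seat width, extending 372 mm above the seat top, its back face flush with the seat's +y edge. Two armrests of 34×34 mm section run along each side from the seat's front edge to the front of the backrest, top faces 183 mm above the seat top and outer faces flush with the seat's x-edges; a 34×34 mm post under the front of each armrest stands on the seat at the front corner.

C is a four-legged stool. The seat is 252×278 mm, 26 mm thick, top at z = 380 mm. It stands on four square legs, each 34×34 mm in cross-section, from z = 0 to the seat underside, each flush with a corner of the seat. Four stretchers, 34 mm wide and 23 mm tall, connect adjacent legs with their undersides at z = 228 mm, each running between the inner faces of the legs it joins and aligned with the legs' outer faces on the other axis.

The chair is on top of the table. Three stools sit around the table at the −y, −x, +x sides.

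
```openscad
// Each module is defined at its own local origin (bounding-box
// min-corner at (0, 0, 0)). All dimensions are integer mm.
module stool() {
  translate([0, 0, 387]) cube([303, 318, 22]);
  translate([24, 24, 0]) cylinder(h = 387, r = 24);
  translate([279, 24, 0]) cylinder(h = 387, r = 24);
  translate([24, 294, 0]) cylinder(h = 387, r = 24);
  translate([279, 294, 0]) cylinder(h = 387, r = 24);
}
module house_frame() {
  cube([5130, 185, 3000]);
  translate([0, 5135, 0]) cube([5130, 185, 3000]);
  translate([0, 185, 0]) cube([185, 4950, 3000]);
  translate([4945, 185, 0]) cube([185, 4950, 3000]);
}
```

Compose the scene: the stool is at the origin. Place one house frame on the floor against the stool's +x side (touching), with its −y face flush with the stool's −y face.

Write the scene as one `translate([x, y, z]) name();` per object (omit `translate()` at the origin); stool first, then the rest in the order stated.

stool();
translate([303, 0, 0]) house_frame();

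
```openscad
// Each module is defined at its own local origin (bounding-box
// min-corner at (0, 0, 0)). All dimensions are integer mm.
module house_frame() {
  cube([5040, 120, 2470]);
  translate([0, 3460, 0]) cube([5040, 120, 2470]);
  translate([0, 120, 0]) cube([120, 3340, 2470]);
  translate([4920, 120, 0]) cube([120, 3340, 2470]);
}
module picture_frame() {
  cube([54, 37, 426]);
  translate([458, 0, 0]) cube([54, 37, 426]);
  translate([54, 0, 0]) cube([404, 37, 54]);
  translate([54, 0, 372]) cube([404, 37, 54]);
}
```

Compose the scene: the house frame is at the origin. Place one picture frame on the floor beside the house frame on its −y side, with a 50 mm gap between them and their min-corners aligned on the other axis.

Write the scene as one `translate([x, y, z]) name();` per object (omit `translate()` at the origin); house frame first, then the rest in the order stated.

house_frame();
translate([0, -87, 0]) picture_frame();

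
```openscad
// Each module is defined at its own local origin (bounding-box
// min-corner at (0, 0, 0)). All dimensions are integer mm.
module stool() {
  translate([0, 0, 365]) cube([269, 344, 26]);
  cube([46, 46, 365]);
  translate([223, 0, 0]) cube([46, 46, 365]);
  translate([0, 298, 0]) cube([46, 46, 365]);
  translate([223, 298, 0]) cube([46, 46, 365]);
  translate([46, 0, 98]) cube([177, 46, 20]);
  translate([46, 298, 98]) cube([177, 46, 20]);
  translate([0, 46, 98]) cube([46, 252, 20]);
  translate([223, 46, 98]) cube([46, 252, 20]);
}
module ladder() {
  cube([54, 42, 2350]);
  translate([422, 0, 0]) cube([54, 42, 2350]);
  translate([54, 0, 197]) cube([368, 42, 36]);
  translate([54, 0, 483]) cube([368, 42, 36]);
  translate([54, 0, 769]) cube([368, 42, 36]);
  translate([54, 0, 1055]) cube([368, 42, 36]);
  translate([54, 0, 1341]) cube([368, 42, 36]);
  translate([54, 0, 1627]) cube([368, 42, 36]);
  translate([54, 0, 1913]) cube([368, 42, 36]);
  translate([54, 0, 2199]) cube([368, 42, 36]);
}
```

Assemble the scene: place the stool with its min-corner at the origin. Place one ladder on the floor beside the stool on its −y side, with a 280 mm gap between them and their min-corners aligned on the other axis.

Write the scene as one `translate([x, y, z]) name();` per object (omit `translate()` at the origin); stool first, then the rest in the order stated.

stool();
translate([0, -322, 0]) ladder();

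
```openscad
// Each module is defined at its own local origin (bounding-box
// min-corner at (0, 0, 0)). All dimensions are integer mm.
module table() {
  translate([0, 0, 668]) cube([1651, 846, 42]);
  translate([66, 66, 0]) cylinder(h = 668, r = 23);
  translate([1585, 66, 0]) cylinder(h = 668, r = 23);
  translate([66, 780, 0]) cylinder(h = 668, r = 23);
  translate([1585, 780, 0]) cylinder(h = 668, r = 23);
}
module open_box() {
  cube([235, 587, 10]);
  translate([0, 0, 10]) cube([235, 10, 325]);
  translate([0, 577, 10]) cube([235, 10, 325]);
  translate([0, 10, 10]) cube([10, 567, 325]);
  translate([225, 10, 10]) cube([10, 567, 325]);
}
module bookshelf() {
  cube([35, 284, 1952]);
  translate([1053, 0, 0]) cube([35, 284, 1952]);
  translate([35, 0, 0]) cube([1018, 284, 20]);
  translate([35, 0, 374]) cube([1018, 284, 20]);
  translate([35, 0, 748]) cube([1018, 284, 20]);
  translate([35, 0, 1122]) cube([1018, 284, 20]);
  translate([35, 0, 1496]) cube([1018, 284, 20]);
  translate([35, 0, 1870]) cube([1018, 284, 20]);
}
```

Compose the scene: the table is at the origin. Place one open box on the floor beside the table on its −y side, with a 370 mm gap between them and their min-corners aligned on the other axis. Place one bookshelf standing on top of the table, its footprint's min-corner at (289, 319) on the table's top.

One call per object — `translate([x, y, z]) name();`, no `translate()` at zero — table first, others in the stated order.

table();
translate([0, -957, 0]) open_box();
translate([289, 319, 710]) bookshelf();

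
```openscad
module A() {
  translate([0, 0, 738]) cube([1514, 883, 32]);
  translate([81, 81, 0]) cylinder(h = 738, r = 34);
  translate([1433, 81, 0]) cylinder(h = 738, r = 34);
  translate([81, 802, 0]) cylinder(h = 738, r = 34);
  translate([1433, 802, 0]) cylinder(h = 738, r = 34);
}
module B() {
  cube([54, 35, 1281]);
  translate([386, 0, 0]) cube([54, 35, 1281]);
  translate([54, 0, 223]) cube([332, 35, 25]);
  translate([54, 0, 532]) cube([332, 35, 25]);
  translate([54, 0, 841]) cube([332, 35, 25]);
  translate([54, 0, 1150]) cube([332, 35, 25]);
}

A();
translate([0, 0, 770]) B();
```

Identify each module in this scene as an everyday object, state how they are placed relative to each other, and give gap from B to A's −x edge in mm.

The ladder's min-x is at 0; the table's min-x is 0; gap = 0 mm.

A is a table. B is a ladder. The ladder is on top of the table. The gap from the ladder to the table's −x edge is 0 mm.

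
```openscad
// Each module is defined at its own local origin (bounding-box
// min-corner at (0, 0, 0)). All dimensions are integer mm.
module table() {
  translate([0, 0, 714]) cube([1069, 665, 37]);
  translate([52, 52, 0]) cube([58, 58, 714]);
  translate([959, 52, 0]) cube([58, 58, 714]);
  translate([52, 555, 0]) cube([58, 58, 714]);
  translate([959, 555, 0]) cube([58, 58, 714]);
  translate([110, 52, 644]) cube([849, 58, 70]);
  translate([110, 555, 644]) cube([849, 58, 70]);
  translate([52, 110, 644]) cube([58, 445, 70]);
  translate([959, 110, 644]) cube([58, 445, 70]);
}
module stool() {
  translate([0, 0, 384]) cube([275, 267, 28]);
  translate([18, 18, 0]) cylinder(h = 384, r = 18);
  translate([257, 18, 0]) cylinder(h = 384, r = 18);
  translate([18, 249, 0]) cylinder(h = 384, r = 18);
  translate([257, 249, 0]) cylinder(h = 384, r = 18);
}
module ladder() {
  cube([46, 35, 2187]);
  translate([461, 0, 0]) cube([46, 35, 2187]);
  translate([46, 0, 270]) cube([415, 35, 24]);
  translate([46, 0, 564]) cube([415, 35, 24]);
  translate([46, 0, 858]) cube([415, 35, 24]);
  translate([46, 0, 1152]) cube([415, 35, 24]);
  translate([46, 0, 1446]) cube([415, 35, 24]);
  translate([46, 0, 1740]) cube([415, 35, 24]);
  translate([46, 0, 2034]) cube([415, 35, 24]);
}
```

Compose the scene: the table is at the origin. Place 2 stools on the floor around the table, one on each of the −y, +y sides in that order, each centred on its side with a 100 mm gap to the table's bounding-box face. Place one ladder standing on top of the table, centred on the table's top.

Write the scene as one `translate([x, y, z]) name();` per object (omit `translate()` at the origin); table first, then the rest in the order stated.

table();
translate([397, -367, 0]) stool();
translate([397, 765, 0]) stool();
translate([281, 315, 751]) ladder();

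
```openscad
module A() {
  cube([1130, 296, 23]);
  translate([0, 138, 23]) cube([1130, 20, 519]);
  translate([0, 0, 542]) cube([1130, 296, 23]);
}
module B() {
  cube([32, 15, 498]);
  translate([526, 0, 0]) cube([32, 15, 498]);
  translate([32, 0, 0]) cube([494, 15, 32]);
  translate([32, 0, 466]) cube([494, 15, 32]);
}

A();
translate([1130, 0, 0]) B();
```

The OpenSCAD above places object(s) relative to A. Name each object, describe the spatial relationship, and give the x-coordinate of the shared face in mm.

A is an I-beam. B is a picture frame. The picture frame is against the I-beam's +x side, with their −y faces flush. The x-coordinate of the shared face is 1130 mm.

The I-beam's +x face and the picture frame's −x face are both at x = 1130 mm.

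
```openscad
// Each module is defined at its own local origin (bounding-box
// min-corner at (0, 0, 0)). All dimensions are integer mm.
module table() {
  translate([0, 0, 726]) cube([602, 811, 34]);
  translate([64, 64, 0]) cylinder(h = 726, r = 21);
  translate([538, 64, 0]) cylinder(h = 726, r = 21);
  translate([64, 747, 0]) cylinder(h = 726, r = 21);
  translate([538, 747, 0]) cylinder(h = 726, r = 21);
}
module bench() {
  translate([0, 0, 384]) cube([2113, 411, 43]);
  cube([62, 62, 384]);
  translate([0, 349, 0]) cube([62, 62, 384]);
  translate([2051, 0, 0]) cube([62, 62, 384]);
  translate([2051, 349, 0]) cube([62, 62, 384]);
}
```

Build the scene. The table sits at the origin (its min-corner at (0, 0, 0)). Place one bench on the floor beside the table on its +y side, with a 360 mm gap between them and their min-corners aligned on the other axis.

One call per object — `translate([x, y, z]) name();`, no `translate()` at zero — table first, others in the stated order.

table();
translate([0, 1171, 0]) bench();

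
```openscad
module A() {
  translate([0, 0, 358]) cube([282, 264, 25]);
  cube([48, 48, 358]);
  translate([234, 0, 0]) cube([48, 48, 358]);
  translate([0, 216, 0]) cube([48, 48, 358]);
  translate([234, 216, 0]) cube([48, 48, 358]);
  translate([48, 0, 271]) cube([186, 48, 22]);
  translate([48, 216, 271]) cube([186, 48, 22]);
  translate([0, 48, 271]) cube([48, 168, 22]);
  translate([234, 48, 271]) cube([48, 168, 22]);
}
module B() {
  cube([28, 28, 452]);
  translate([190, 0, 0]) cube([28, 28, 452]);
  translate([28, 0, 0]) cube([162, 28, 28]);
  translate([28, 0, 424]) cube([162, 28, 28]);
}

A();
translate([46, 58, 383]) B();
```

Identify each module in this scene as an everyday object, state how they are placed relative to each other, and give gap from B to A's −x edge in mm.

The picture frame's min-x is at 46; the stool's min-x is 0; gap = 46 mm.

A is a stool. B is a picture frame. The picture frame is on top of the stool. The gap from the picture frame to the stool's −x edge is 46 mm.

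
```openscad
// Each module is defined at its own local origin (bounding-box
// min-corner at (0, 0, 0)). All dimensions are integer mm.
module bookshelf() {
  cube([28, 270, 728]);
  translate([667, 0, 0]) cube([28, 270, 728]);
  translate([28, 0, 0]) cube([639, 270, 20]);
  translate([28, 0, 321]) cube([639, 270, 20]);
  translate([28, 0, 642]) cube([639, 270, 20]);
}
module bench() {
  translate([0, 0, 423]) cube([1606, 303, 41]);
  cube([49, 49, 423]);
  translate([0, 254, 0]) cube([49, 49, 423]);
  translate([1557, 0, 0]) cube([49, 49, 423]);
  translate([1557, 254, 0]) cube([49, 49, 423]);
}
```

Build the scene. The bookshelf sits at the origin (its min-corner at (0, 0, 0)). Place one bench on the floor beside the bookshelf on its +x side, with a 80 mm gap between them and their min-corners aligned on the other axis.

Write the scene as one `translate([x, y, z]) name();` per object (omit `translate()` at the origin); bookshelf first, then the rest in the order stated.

bookshelf();
translate([775, 0, 0]) bench();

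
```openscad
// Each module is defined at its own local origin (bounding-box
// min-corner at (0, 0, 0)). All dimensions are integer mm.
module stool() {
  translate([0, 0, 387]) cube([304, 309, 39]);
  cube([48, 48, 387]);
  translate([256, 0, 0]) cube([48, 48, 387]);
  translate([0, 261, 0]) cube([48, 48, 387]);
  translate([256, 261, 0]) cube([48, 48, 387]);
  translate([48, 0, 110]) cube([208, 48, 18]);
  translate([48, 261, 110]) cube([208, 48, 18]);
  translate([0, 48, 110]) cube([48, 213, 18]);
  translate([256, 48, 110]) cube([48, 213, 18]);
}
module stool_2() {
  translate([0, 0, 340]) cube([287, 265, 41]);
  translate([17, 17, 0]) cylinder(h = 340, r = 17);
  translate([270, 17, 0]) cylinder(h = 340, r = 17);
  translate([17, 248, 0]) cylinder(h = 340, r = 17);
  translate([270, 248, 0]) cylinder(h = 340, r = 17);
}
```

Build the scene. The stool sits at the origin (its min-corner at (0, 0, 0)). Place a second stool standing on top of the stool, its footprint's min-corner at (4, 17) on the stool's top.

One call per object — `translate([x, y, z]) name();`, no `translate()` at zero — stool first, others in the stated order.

stool();
translate([4, 17, 426]) stool_2();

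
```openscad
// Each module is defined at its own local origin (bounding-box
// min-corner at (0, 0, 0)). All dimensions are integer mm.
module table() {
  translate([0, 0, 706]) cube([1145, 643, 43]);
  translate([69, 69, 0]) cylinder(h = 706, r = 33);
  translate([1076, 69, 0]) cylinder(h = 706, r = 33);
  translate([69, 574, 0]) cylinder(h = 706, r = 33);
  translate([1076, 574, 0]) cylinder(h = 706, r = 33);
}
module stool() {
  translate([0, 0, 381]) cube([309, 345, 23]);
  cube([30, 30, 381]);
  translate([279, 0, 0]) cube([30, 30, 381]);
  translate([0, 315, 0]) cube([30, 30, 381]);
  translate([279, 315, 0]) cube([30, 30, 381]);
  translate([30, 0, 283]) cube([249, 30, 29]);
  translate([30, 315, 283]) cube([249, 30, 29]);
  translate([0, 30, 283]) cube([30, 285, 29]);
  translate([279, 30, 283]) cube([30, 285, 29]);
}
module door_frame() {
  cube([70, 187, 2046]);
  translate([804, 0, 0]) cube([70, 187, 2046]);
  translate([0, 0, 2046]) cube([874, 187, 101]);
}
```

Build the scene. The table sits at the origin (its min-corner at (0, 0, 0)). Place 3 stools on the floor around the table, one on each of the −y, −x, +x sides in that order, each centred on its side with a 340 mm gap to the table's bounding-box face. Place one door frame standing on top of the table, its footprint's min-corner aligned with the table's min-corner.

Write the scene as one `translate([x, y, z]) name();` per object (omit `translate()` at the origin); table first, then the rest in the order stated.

table();
translate([418, -685, 0]) stool();
translate([-649, 149, 0]) stool();
translate([1485, 149, 0]) stool();
translate([0, 0, 749]) door_frame();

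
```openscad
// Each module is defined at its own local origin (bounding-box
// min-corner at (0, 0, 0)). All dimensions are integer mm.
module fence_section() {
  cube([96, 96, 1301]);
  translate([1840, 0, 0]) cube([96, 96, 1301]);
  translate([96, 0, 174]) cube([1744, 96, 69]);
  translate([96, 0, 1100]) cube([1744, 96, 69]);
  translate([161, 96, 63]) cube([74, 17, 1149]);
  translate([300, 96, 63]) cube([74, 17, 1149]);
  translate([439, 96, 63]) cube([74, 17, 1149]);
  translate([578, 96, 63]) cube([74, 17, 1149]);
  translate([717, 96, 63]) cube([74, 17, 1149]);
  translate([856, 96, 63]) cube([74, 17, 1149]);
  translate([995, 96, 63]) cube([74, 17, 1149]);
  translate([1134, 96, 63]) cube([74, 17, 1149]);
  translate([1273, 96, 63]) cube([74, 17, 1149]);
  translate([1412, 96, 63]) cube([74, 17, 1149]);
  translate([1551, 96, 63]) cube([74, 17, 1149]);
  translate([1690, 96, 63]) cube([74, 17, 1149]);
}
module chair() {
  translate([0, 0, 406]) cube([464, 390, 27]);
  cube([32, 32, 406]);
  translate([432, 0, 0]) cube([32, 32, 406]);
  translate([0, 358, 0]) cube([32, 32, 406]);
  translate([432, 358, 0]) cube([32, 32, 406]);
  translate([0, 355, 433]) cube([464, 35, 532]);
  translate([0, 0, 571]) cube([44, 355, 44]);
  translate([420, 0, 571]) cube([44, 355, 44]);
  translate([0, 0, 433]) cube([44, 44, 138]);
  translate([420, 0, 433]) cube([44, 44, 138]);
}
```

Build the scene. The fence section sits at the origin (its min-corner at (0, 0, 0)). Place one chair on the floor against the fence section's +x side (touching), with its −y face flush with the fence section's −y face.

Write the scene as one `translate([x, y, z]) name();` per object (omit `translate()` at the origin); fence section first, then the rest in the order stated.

fence_section();
translate([1936, 0, 0]) chair();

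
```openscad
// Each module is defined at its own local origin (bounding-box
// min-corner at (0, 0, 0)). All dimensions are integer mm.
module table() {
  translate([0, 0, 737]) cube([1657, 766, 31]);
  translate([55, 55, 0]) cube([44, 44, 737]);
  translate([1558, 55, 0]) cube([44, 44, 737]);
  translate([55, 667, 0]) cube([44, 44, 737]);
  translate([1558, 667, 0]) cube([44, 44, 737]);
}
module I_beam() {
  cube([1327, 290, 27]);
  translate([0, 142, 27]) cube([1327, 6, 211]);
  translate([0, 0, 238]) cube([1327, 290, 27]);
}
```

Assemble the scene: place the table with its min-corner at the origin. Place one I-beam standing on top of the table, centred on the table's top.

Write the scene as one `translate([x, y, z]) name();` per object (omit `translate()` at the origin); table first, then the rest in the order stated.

table();
translate([165, 238, 768]) I_beam();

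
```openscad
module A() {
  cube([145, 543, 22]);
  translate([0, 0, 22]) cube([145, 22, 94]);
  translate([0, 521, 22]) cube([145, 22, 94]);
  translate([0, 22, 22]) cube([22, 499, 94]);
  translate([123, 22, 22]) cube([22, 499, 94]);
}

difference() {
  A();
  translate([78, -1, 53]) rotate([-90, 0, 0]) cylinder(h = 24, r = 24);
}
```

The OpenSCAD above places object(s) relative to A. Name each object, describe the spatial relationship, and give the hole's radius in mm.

The subtracted cylinder has r = 24 mm.

A is an open box. The open box has a circular hole through its front wall. The hole's radius is 24 mm.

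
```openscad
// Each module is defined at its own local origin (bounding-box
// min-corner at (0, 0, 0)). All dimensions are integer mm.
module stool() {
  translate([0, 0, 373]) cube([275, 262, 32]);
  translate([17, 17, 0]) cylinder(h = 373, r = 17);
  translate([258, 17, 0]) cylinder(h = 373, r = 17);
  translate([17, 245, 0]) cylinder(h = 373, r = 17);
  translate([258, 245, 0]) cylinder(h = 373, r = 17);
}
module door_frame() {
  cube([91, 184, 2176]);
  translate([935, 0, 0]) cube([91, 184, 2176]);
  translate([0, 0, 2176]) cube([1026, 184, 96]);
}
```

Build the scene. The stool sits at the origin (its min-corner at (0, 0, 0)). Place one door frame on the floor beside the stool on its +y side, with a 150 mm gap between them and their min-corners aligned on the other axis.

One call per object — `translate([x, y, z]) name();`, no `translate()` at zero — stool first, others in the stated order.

stool();
translate([0, 412, 0]) door_frame();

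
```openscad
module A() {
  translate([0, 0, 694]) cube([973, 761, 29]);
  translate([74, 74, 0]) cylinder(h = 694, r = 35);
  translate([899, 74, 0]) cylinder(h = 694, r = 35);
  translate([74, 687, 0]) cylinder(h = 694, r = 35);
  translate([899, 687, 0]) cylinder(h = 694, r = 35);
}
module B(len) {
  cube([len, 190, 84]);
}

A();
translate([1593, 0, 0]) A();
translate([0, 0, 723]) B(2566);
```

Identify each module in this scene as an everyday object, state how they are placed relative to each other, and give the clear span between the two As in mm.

Second table starts at x = 1593; first ends at x = 973; clear span = 1593 − 973 = 620 mm.

A is a table. B is a beam. A beam spans the tops of two tables. The clear span between the two tables is 620 mm.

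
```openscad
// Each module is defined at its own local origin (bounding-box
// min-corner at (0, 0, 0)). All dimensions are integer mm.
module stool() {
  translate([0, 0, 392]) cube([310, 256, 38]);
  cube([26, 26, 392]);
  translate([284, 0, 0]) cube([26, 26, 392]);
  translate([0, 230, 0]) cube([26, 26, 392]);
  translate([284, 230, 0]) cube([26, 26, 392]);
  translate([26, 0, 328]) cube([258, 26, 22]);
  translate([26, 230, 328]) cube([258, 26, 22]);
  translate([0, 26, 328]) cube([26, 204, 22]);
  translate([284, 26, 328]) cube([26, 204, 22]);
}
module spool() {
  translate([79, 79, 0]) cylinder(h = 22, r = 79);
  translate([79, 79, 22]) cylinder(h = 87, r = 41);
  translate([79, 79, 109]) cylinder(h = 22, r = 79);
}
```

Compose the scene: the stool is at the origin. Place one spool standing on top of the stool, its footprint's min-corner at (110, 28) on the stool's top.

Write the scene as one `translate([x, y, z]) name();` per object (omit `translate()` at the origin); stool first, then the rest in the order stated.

stool();
translate([110, 28, 430]) spool();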